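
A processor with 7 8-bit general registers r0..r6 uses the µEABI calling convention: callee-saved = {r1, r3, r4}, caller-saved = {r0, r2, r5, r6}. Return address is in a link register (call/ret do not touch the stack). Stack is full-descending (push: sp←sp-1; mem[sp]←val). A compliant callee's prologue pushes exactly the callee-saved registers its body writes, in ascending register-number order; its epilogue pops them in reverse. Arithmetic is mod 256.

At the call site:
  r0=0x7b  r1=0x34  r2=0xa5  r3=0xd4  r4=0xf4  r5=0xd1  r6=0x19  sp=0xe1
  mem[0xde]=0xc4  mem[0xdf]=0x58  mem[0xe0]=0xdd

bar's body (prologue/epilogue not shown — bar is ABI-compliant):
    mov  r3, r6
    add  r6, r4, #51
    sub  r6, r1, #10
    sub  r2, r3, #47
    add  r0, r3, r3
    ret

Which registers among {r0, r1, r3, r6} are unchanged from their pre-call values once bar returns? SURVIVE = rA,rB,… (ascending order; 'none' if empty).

prologue: push r3 -> mem[0xe0]=0xd4, sp=0xe0
body[0] mov  r3, r6 -> r3=0x19
body[1] add  r6, r4, #51 -> r6=0x27
body[2] sub  r6, r1, #10 -> r6=0x2a
body[3] sub  r2, r3, #47 -> r2=0xea
body[4] add  r0, r3, r3 -> r0=0x32
epilogue: pop r3=0xd4, sp=0xe1
r0: caller-saved, written=True
r1: callee-saved, written=False
r3: callee-saved, written=True
r6: caller-saved, written=True

SURVIVE = r1,r3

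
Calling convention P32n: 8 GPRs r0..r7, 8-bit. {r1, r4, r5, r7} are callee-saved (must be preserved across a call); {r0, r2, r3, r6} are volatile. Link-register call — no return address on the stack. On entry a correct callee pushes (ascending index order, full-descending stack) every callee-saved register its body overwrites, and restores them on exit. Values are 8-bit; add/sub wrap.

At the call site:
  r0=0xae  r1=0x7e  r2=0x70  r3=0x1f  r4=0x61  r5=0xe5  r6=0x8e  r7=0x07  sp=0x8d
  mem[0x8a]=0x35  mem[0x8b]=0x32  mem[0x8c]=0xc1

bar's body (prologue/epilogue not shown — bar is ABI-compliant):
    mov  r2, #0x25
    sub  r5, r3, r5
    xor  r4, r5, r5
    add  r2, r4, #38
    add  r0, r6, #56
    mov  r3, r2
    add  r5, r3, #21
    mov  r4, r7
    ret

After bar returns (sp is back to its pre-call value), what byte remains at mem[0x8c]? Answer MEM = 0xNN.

MEM = 0x61

prologue: push r4 -> mem[0x8c]=0x61, sp=0x8c
prologue: push r5 -> mem[0x8b]=0xe5, sp=0x8b
body[0] mov  r2, #0x25 -> r2=0x25
body[1] sub  r5, r3, r5 -> r5=0x3a
body[2] xor  r4, r5, r5 -> r4=0x00
body[3] add  r2, r4, #38 -> r2=0x26
body[4] add  r0, r6, #56 -> r0=0xc6
body[5] mov  r3, r2 -> r3=0x26
body[6] add  r5, r3, #21 -> r5=0x3b
body[7] mov  r4, r7 -> r4=0x07
epilogue: pop r5=0xe5, sp=0x8c
epilogue: pop r4=0x61, sp=0x8d
prologue pushed ['r4', 'r5'] at ['0x8c', '0x8b']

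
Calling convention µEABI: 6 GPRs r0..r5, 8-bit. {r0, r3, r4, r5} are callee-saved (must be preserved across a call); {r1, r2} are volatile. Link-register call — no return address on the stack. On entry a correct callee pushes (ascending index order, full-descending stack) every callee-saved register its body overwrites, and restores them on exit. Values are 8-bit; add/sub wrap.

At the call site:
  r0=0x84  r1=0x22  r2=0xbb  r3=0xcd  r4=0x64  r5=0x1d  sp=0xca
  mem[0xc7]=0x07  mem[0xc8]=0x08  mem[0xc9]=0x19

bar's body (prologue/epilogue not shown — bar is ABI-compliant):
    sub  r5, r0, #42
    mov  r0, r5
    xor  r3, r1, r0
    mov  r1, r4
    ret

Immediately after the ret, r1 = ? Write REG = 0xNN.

REG = 0x64

prologue: push r0 -> mem[0xc9]=0x84, sp=0xc9
prologue: push r3 -> mem[0xc8]=0xcd, sp=0xc8
prologue: push r5 -> mem[0xc7]=0x1d, sp=0xc7
body[0] sub  r5, r0, #42 -> r5=0x5a
body[1] mov  r0, r5 -> r0=0x5a
body[2] xor  r3, r1, r0 -> r3=0x78
body[3] mov  r1, r4 -> r1=0x64
epilogue: pop r5=0x1d, sp=0xc8
epilogue: pop r3=0xcd, sp=0xc9
epilogue: pop r0=0x84, sp=0xca
r1 is caller-saved -> body value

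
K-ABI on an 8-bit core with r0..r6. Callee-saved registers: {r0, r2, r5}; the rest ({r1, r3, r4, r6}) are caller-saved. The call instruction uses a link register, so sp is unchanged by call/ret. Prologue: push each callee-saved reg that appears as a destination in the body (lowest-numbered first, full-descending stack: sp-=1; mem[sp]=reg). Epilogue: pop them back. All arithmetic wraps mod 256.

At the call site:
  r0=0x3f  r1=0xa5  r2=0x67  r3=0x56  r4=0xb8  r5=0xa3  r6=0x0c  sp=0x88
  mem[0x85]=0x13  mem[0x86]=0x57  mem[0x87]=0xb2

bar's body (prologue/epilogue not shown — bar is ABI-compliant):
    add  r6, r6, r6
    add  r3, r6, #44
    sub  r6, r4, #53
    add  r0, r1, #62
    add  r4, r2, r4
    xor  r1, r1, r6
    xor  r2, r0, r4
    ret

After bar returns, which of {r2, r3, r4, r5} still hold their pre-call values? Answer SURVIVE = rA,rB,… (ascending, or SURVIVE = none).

SURVIVE = r2,r5

prologue: push r0 -> mem[0x87]=0x3f, sp=0x87
prologue: push r2 -> mem[0x86]=0x67, sp=0x86
body[0] add  r6, r6, r6 -> r6=0x18
body[1] add  r3, r6, #44 -> r3=0x44
body[2] sub  r6, r4, #53 -> r6=0x83
body[3] add  r0, r1, #62 -> r0=0xe3
body[4] add  r4, r2, r4 -> r4=0x1f
body[5] xor  r1, r1, r6 -> r1=0x26
body[6] xor  r2, r0, r4 -> r2=0xfc
epilogue: pop r2=0x67, sp=0x87
epilogue: pop r0=0x3f, sp=0x88
r2: callee-saved, written=True
r3: caller-saved, written=True
r4: caller-saved, written=True
r5: callee-saved, written=False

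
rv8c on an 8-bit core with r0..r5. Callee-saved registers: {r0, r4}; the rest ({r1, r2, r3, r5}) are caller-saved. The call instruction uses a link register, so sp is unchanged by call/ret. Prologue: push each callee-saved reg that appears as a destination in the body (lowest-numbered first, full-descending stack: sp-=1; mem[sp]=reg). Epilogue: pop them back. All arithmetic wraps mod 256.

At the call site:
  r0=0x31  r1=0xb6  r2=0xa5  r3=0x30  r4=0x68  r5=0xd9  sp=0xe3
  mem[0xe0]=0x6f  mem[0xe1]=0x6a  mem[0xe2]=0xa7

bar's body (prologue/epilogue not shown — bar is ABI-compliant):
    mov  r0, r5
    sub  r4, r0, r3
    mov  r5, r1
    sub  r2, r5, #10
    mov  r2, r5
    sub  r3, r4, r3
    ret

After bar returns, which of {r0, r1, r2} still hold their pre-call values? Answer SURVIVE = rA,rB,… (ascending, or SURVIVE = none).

SURVIVE = r0,r1

prologue: push r0 -> mem[0xe2]=0x31, sp=0xe2
prologue: push r4 -> mem[0xe1]=0x68, sp=0xe1
body[0] mov  r0, r5 -> r0=0xd9
body[1] sub  r4, r0, r3 -> r4=0xa9
body[2] mov  r5, r1 -> r5=0xb6
body[3] sub  r2, r5, #10 -> r2=0xac
body[4] mov  r2, r5 -> r2=0xb6
body[5] sub  r3, r4, r3 -> r3=0x79
epilogue: pop r4=0x68, sp=0xe2
epilogue: pop r0=0x31, sp=0xe3
r0: callee-saved, written=True
r1: caller-saved, written=False
r2: caller-saved, written=True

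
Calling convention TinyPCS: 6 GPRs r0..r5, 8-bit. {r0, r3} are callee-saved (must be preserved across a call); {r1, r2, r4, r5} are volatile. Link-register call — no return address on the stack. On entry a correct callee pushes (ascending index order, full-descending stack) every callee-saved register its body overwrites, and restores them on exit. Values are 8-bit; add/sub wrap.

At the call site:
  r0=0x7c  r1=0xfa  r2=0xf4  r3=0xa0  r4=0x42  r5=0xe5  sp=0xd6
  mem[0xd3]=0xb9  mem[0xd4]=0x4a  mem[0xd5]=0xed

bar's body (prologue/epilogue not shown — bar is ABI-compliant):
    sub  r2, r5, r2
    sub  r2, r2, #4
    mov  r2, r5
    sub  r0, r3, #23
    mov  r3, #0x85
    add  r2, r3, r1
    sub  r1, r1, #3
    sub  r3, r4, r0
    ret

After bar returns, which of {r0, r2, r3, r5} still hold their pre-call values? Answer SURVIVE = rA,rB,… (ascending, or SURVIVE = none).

prologue: push r0 -> mem[0xd5]=0x7c, sp=0xd5
prologue: push r3 -> mem[0xd4]=0xa0, sp=0xd4
body[0] sub  r2, r5, r2 -> r2=0xf1
body[1] sub  r2, r2, #4 -> r2=0xed
body[2] mov  r2, r5 -> r2=0xe5
body[3] sub  r0, r3, #23 -> r0=0x89
body[4] mov  r3, #0x85 -> r3=0x85
body[5] add  r2, r3, r1 -> r2=0x7f
body[6] sub  r1, r1, #3 -> r1=0xf7
body[7] sub  r3, r4, r0 -> r3=0xb9
epilogue: pop r3=0xa0, sp=0xd5
epilogue: pop r0=0x7c, sp=0xd6
r0: callee-saved, written=True
r2: caller-saved, written=True
r3: callee-saved, written=True
r5: caller-saved, written=False

SURVIVE = r0,r3,r5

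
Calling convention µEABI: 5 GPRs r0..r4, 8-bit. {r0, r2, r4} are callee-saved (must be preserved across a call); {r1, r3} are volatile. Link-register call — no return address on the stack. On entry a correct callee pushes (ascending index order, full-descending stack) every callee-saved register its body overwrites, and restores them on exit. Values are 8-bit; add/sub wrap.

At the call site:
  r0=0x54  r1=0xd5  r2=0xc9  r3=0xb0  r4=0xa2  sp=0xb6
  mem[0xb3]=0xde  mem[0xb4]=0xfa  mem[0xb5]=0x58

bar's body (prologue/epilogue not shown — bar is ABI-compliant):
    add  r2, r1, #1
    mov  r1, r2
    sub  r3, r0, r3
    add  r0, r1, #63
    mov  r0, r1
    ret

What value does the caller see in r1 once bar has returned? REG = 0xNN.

REG = 0xd6

prologue: push r0 -> mem[0xb5]=0x54, sp=0xb5
prologue: push r2 -> mem[0xb4]=0xc9, sp=0xb4
body[0] add  r2, r1, #1 -> r2=0xd6
body[1] mov  r1, r2 -> r1=0xd6
body[2] sub  r3, r0, r3 -> r3=0xa4
body[3] add  r0, r1, #63 -> r0=0x15
body[4] mov  r0, r1 -> r0=0xd6
epilogue: pop r2=0xc9, sp=0xb5
epilogue: pop r0=0x54, sp=0xb6
r1 is caller-saved -> body value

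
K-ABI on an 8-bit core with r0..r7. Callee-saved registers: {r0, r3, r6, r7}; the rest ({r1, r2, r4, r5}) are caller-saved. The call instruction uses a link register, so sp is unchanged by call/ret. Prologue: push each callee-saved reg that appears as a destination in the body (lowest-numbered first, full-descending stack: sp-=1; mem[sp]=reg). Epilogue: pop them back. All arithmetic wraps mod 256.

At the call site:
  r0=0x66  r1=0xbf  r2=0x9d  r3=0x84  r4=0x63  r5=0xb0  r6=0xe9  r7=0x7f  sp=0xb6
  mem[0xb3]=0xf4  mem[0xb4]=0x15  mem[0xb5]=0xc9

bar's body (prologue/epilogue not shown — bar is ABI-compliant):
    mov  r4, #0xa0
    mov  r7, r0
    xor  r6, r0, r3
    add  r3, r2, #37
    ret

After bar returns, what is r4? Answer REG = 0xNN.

REG = 0xa0

prologue: push r3 -> mem[0xb5]=0x84, sp=0xb5
prologue: push r6 -> mem[0xb4]=0xe9, sp=0xb4
prologue: push r7 -> mem[0xb3]=0x7f, sp=0xb3
body[0] mov  r4, #0xa0 -> r4=0xa0
body[1] mov  r7, r0 -> r7=0x66
body[2] xor  r6, r0, r3 -> r6=0xe2
body[3] add  r3, r2, #37 -> r3=0xc2
epilogue: pop r7=0x7f, sp=0xb4
epilogue: pop r6=0xe9, sp=0xb5
epilogue: pop r3=0x84, sp=0xb6
r4 is caller-saved -> body value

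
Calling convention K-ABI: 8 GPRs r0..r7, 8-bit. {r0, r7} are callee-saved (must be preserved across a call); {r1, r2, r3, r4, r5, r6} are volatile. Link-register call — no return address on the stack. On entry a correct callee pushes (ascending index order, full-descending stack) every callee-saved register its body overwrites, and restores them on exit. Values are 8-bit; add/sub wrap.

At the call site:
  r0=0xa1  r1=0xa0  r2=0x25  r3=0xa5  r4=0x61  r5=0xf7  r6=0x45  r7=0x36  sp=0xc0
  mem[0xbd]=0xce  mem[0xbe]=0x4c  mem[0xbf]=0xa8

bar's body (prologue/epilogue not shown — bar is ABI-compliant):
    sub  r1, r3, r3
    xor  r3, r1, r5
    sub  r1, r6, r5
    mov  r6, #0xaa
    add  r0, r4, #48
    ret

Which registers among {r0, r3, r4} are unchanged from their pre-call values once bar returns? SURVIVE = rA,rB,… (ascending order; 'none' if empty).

SURVIVE = r0,r4

prologue: push r0 -> mem[0xbf]=0xa1, sp=0xbf
body[0] sub  r1, r3, r3 -> r1=0x00
body[1] xor  r3, r1, r5 -> r3=0xf7
body[2] sub  r1, r6, r5 -> r1=0x4e
body[3] mov  r6, #0xaa -> r6=0xaa
body[4] add  r0, r4, #48 -> r0=0x91
epilogue: pop r0=0xa1, sp=0xc0
r0: callee-saved, written=True
r3: caller-saved, written=True
r4: caller-saved, written=False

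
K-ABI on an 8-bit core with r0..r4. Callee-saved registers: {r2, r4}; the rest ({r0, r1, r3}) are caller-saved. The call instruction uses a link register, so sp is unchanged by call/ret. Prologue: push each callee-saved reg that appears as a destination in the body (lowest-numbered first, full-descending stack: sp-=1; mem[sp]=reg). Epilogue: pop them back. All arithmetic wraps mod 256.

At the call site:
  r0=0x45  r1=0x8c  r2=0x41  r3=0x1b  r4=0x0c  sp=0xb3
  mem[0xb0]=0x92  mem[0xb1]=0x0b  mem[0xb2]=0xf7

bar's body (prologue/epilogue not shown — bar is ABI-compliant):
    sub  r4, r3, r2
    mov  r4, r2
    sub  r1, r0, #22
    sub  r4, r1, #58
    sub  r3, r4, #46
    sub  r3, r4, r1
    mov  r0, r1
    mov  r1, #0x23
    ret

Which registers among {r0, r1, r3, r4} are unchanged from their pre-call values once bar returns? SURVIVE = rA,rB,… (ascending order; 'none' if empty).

SURVIVE = r4

prologue: push r4 -> mem[0xb2]=0x0c, sp=0xb2
body[0] sub  r4, r3, r2 -> r4=0xda
body[1] mov  r4, r2 -> r4=0x41
body[2] sub  r1, r0, #22 -> r1=0x2f
body[3] sub  r4, r1, #58 -> r4=0xf5
body[4] sub  r3, r4, #46 -> r3=0xc7
body[5] sub  r3, r4, r1 -> r3=0xc6
body[6] mov  r0, r1 -> r0=0x2f
body[7] mov  r1, #0x23 -> r1=0x23
epilogue: pop r4=0x0c, sp=0xb3
r0: caller-saved, written=True
r1: caller-saved, written=True
r3: caller-saved, written=True
r4: callee-saved, written=True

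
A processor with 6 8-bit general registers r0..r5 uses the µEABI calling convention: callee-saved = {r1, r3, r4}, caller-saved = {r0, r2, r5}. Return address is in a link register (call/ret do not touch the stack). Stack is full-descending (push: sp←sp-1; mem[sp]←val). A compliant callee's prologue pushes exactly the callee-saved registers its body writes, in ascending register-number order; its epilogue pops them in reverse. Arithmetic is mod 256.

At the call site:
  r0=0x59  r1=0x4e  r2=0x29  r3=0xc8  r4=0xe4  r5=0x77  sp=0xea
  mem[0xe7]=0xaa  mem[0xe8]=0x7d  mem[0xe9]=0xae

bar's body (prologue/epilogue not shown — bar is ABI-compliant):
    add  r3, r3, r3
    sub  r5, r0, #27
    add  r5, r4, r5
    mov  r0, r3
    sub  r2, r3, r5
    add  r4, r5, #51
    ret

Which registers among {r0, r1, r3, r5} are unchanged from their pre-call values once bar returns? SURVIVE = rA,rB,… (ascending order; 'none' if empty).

prologue: push r3 → mem[0xe9]=0xc8, sp=0xe9
prologue: push r4 → mem[0xe8]=0xe4, sp=0xe8
body[0] add  r3, r3, r3 → r3=0x90
body[1] sub  r5, r0, #27 → r5=0x3e
body[2] add  r5, r4, r5 → r5=0x22
body[3] mov  r0, r3 → r0=0x90
body[4] sub  r2, r3, r5 → r2=0x6e
body[5] add  r4, r5, #51 → r4=0x55
epilogue: pop r4=0xe4, sp=0xe9
epilogue: pop r3=0xc8, sp=0xea
r0: caller-saved, written=True
r1: callee-saved, written=False
r3: callee-saved, written=True
r5: caller-saved, written=True

SURVIVE = r1,r3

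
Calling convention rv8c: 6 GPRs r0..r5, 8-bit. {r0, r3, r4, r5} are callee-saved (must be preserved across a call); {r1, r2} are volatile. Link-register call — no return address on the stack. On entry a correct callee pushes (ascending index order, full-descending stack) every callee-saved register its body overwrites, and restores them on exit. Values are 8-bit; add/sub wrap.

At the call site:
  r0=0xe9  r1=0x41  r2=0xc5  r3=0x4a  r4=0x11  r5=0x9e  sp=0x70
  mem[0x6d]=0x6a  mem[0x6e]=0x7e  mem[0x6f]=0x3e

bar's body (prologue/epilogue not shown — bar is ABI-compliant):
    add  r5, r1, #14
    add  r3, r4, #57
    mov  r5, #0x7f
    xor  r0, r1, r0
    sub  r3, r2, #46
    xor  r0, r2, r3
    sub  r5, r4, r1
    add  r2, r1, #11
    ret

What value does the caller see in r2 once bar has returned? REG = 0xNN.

REG = 0x4c

prologue: push r0 → mem[0x6f]=0xe9, sp=0x6f
prologue: push r3 → mem[0x6e]=0x4a, sp=0x6e
prologue: push r5 → mem[0x6d]=0x9e, sp=0x6d
body[0] add  r5, r1, #14 → r5=0x4f
body[1] add  r3, r4, #57 → r3=0x4a
body[2] mov  r5, #0x7f → r5=0x7f
body[3] xor  r0, r1, r0 → r0=0xa8
body[4] sub  r3, r2, #46 → r3=0x97
body[5] xor  r0, r2, r3 → r0=0x52
body[6] sub  r5, r4, r1 → r5=0xd0
body[7] add  r2, r1, #11 → r2=0x4c
epilogue: pop r5=0x9e, sp=0x6e
epilogue: pop r3=0x4a, sp=0x6f
epilogue: pop r0=0xe9, sp=0x70
r2 is caller-saved → body value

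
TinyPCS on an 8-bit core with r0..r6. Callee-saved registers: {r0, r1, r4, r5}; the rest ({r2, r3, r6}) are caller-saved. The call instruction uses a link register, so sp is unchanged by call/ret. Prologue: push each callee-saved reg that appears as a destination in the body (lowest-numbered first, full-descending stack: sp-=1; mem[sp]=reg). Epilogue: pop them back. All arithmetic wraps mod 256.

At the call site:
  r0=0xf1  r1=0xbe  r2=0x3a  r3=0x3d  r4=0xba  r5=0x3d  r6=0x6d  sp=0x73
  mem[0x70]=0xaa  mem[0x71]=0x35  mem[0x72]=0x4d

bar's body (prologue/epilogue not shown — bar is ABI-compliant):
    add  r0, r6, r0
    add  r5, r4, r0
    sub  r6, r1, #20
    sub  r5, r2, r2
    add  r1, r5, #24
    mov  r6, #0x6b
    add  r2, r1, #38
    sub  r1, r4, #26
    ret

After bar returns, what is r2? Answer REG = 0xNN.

prologue: push r0 → mem[0x72]=0xf1, sp=0x72
prologue: push r1 → mem[0x71]=0xbe, sp=0x71
prologue: push r5 → mem[0x70]=0x3d, sp=0x70
body[0] add  r0, r6, r0 → r0=0x5e
body[1] add  r5, r4, r0 → r5=0x18
body[2] sub  r6, r1, #20 → r6=0xaa
body[3] sub  r5, r2, r2 → r5=0x00
body[4] add  r1, r5, #24 → r1=0x18
body[5] mov  r6, #0x6b → r6=0x6b
body[6] add  r2, r1, #38 → r2=0x3e
body[7] sub  r1, r4, #26 → r1=0xa0
epilogue: pop r5=0x3d, sp=0x71
epilogue: pop r1=0xbe, sp=0x72
epilogue: pop r0=0xf1, sp=0x73
r2 is caller-saved → body value

REG = 0x3e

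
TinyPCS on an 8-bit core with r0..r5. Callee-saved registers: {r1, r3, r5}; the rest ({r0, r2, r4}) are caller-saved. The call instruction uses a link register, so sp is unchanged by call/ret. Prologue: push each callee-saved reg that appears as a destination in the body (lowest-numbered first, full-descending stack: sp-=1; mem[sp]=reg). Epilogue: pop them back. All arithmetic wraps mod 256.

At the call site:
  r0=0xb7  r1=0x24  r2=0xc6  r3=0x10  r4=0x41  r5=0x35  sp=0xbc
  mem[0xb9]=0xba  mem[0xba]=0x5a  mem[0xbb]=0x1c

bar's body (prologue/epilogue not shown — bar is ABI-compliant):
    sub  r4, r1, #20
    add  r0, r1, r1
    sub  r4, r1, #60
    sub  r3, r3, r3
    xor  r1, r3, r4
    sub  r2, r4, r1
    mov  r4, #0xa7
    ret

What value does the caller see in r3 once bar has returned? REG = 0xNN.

prologue: push r1 → mem[0xbb]=0x24, sp=0xbb
prologue: push r3 → mem[0xba]=0x10, sp=0xba
body[0] sub  r4, r1, #20 → r4=0x10
body[1] add  r0, r1, r1 → r0=0x48
body[2] sub  r4, r1, #60 → r4=0xe8
body[3] sub  r3, r3, r3 → r3=0x00
body[4] xor  r1, r3, r4 → r1=0xe8
body[5] sub  r2, r4, r1 → r2=0x00
body[6] mov  r4, #0xa7 → r4=0xa7
epilogue: pop r3=0x10, sp=0xbb
epilogue: pop r1=0x24, sp=0xbc
r3 is callee-saved → restored

REG = 0x10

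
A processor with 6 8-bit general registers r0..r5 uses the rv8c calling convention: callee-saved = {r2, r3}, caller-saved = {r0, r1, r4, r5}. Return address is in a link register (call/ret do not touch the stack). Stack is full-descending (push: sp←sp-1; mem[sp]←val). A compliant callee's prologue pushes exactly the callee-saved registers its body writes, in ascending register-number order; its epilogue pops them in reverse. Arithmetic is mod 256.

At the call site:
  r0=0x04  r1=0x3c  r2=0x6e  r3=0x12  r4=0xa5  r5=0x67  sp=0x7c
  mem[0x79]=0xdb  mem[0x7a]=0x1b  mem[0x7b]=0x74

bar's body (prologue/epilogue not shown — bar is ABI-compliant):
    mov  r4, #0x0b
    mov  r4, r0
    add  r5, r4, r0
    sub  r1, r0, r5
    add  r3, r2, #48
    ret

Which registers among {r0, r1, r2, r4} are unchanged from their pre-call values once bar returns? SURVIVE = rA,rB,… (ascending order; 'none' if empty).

SURVIVE = r0,r2

prologue: push r3 -> mem[0x7b]=0x12, sp=0x7b
body[0] mov  r4, #0x0b -> r4=0x0b
body[1] mov  r4, r0 -> r4=0x04
body[2] add  r5, r4, r0 -> r5=0x08
body[3] sub  r1, r0, r5 -> r1=0xfc
body[4] add  r3, r2, #48 -> r3=0x9e
epilogue: pop r3=0x12, sp=0x7c
r0: caller-saved, written=False
r1: caller-saved, written=True
r2: callee-saved, written=False
r4: caller-saved, written=True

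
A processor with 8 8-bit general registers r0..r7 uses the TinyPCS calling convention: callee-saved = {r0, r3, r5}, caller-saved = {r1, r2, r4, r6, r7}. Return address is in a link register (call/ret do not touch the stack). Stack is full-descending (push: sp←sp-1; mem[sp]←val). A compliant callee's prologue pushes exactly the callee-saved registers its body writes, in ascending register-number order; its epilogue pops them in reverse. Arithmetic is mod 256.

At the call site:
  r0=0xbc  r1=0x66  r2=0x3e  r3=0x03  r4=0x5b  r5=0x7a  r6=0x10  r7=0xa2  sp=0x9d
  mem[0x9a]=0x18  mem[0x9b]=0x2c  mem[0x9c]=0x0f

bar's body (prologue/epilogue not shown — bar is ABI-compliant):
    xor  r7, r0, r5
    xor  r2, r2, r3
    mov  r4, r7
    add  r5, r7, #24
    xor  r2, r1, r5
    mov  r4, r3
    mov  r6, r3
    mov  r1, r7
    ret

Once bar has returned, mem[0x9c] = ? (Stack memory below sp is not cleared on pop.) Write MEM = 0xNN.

prologue: push r5 → mem[0x9c]=0x7a, sp=0x9c
body[0] xor  r7, r0, r5 → r7=0xc6
body[1] xor  r2, r2, r3 → r2=0x3d
body[2] mov  r4, r7 → r4=0xc6
body[3] add  r5, r7, #24 → r5=0xde
body[4] xor  r2, r1, r5 → r2=0xb8
body[5] mov  r4, r3 → r4=0x03
body[6] mov  r6, r3 → r6=0x03
body[7] mov  r1, r7 → r1=0xc6
epilogue: pop r5=0x7a, sp=0x9d
prologue pushed ['r5'] at ['0x9c']

MEM = 0x7a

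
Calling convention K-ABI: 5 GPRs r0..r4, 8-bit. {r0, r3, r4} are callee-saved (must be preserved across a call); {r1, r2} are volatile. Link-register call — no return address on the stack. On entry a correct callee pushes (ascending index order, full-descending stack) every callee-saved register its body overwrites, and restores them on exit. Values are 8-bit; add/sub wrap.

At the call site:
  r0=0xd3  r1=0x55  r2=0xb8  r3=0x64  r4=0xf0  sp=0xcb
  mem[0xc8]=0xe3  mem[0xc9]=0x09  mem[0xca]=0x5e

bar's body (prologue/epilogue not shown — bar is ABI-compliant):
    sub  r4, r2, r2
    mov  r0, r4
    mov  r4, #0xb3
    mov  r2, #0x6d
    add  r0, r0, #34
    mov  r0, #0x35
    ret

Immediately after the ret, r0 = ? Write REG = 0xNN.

REG = 0xd3

prologue: push r0 → mem[0xca]=0xd3, sp=0xca
prologue: push r4 → mem[0xc9]=0xf0, sp=0xc9
body[0] sub  r4, r2, r2 → r4=0x00
body[1] mov  r0, r4 → r0=0x00
body[2] mov  r4, #0xb3 → r4=0xb3
body[3] mov  r2, #0x6d → r2=0x6d
body[4] add  r0, r0, #34 → r0=0x22
body[5] mov  r0, #0x35 → r0=0x35
epilogue: pop r4=0xf0, sp=0xca
epilogue: pop r0=0xd3, sp=0xcb
r0 is callee-saved → restored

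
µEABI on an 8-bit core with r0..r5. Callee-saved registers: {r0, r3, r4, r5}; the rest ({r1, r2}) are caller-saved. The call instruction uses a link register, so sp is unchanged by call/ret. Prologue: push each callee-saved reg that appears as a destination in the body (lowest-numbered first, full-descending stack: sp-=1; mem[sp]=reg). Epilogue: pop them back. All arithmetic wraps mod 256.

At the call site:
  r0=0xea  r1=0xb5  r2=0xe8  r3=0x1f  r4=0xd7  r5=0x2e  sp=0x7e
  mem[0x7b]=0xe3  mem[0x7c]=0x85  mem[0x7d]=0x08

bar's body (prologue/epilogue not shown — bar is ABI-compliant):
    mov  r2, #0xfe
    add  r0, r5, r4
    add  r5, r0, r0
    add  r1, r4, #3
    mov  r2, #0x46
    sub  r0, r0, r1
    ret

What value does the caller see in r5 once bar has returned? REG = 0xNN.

REG = 0x2e

prologue: push r0 -> mem[0x7d]=0xea, sp=0x7d
prologue: push r5 -> mem[0x7c]=0x2e, sp=0x7c
body[0] mov  r2, #0xfe -> r2=0xfe
body[1] add  r0, r5, r4 -> r0=0x05
body[2] add  r5, r0, r0 -> r5=0x0a
body[3] add  r1, r4, #3 -> r1=0xda
body[4] mov  r2, #0x46 -> r2=0x46
body[5] sub  r0, r0, r1 -> r0=0x2b
epilogue: pop r5=0x2e, sp=0x7d
epilogue: pop r0=0xea, sp=0x7e
r5 is callee-saved -> restored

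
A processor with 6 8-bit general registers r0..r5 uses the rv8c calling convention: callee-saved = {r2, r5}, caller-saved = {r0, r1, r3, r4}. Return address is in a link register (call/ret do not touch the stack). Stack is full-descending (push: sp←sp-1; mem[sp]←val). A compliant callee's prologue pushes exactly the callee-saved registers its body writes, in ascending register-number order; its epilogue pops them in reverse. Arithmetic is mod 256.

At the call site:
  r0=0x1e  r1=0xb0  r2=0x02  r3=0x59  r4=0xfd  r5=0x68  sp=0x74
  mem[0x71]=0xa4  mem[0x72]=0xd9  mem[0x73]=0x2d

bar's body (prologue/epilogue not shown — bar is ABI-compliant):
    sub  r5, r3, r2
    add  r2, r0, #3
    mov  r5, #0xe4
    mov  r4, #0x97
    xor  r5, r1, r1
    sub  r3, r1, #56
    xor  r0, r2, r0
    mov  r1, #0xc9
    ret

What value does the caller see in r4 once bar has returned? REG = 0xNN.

prologue: push r2 -> mem[0x73]=0x02, sp=0x73
prologue: push r5 -> mem[0x72]=0x68, sp=0x72
body[0] sub  r5, r3, r2 -> r5=0x57
body[1] add  r2, r0, #3 -> r2=0x21
body[2] mov  r5, #0xe4 -> r5=0xe4
body[3] mov  r4, #0x97 -> r4=0x97
body[4] xor  r5, r1, r1 -> r5=0x00
body[5] sub  r3, r1, #56 -> r3=0x78
body[6] xor  r0, r2, r0 -> r0=0x3f
body[7] mov  r1, #0xc9 -> r1=0xc9
epilogue: pop r5=0x68, sp=0x73
epilogue: pop r2=0x02, sp=0x74
r4 is caller-saved -> body value

REG = 0x97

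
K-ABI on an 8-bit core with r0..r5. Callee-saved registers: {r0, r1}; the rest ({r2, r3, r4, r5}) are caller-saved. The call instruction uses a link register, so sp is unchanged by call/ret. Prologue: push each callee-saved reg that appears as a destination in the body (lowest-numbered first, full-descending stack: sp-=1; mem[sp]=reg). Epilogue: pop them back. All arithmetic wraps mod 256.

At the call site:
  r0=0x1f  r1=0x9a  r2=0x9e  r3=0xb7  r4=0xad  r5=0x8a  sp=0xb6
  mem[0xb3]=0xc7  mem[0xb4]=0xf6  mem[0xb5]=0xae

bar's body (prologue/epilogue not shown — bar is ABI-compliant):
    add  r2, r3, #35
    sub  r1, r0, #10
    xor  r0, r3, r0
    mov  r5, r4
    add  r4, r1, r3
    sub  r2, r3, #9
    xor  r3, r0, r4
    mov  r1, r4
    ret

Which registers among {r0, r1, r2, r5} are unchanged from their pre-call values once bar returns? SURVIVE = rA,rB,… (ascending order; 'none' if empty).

prologue: push r0 → mem[0xb5]=0x1f, sp=0xb5
prologue: push r1 → mem[0xb4]=0x9a, sp=0xb4
body[0] add  r2, r3, #35 → r2=0xda
body[1] sub  r1, r0, #10 → r1=0x15
body[2] xor  r0, r3, r0 → r0=0xa8
body[3] mov  r5, r4 → r5=0xad
body[4] add  r4, r1, r3 → r4=0xcc
body[5] sub  r2, r3, #9 → r2=0xae
body[6] xor  r3, r0, r4 → r3=0x64
body[7] mov  r1, r4 → r1=0xcc
epilogue: pop r1=0x9a, sp=0xb5
epilogue: pop r0=0x1f, sp=0xb6
r0: callee-saved, written=True
r1: callee-saved, written=True
r2: caller-saved, written=True
r5: caller-saved, written=True

SURVIVE = r0,r1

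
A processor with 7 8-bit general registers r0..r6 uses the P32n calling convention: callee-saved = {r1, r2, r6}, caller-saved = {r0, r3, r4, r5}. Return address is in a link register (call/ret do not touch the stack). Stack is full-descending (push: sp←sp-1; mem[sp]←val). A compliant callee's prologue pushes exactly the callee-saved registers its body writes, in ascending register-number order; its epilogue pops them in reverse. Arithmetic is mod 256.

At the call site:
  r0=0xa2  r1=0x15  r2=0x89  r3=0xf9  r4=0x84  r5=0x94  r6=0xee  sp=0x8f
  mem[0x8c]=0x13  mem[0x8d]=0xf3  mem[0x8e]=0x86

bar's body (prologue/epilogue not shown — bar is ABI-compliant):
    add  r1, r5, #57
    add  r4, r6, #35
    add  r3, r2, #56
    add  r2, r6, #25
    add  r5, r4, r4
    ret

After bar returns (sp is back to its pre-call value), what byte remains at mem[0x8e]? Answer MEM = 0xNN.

MEM = 0x15

prologue: push r1 -> mem[0x8e]=0x15, sp=0x8e
prologue: push r2 -> mem[0x8d]=0x89, sp=0x8d
body[0] add  r1, r5, #57 -> r1=0xcd
body[1] add  r4, r6, #35 -> r4=0x11
body[2] add  r3, r2, #56 -> r3=0xc1
body[3] add  r2, r6, #25 -> r2=0x07
body[4] add  r5, r4, r4 -> r5=0x22
epilogue: pop r2=0x89, sp=0x8e
epilogue: pop r1=0x15, sp=0x8f
prologue pushed ['r1', 'r2'] at ['0x8e', '0x8d']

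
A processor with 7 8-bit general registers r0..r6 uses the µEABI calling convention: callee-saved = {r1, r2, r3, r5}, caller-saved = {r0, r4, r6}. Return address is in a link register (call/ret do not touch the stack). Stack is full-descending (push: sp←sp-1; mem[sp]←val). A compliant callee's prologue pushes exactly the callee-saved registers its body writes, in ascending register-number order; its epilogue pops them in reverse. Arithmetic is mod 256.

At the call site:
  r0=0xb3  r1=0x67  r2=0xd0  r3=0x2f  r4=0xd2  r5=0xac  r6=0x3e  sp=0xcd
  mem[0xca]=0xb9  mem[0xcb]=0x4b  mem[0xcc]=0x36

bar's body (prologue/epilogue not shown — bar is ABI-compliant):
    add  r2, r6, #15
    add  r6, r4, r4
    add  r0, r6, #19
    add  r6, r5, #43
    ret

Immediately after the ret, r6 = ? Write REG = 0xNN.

REG = 0xd7

prologue: push r2 -> mem[0xcc]=0xd0, sp=0xcc
body[0] add  r2, r6, #15 -> r2=0x4d
body[1] add  r6, r4, r4 -> r6=0xa4
body[2] add  r0, r6, #19 -> r0=0xb7
body[3] add  r6, r5, #43 -> r6=0xd7
epilogue: pop r2=0xd0, sp=0xcd
r6 is caller-saved -> body value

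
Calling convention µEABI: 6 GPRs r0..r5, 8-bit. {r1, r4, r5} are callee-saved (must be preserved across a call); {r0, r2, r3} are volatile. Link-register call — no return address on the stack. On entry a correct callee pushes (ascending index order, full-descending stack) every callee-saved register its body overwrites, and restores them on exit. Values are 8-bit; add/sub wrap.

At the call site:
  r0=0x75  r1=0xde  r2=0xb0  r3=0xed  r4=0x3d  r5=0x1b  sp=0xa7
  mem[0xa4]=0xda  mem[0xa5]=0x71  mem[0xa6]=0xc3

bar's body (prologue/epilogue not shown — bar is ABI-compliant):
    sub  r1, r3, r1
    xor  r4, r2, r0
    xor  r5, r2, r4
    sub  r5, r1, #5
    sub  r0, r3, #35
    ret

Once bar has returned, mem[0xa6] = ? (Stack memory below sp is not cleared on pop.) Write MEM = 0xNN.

MEM = 0xde

prologue: push r1 → mem[0xa6]=0xde, sp=0xa6
prologue: push r4 → mem[0xa5]=0x3d, sp=0xa5
prologue: push r5 → mem[0xa4]=0x1b, sp=0xa4
body[0] sub  r1, r3, r1 → r1=0x0f
body[1] xor  r4, r2, r0 → r4=0xc5
body[2] xor  r5, r2, r4 → r5=0x75
body[3] sub  r5, r1, #5 → r5=0x0a
body[4] sub  r0, r3, #35 → r0=0xca
epilogue: pop r5=0x1b, sp=0xa5
epilogue: pop r4=0x3d, sp=0xa6
epilogue: pop r1=0xde, sp=0xa7
prologue pushed ['r1', 'r4', 'r5'] at ['0xa6', '0xa5', '0xa4']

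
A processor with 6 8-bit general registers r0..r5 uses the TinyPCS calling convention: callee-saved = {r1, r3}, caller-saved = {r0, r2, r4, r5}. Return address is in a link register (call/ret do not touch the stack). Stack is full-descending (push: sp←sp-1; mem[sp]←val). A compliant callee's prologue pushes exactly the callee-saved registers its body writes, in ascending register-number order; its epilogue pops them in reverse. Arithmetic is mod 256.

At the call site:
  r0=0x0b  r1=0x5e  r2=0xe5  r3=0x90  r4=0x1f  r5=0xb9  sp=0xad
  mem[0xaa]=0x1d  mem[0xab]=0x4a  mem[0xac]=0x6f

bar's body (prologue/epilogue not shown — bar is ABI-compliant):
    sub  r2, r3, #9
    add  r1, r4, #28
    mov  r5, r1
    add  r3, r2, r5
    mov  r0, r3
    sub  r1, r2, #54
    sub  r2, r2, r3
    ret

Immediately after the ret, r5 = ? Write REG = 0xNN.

REG = 0x3b

prologue: push r1 -> mem[0xac]=0x5e, sp=0xac
prologue: push r3 -> mem[0xab]=0x90, sp=0xab
body[0] sub  r2, r3, #9 -> r2=0x87
body[1] add  r1, r4, #28 -> r1=0x3b
body[2] mov  r5, r1 -> r5=0x3b
body[3] add  r3, r2, r5 -> r3=0xc2
body[4] mov  r0, r3 -> r0=0xc2
body[5] sub  r1, r2, #54 -> r1=0x51
body[6] sub  r2, r2, r3 -> r2=0xc5
epilogue: pop r3=0x90, sp=0xac
epilogue: pop r1=0x5e, sp=0xad
r5 is caller-saved -> body value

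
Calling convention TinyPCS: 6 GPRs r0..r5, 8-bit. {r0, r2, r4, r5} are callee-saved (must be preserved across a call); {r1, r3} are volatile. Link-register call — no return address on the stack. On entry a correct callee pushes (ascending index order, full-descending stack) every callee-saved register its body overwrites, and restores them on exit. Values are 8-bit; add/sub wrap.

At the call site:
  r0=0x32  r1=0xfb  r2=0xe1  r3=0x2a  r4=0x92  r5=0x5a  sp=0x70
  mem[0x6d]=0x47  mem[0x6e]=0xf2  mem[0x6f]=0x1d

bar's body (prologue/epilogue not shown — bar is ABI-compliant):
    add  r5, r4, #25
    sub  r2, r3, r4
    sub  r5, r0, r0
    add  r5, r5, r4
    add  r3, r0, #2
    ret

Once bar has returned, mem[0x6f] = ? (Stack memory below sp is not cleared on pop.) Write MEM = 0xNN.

prologue: push r2 → mem[0x6f]=0xe1, sp=0x6f
prologue: push r5 → mem[0x6e]=0x5a, sp=0x6e
body[0] add  r5, r4, #25 → r5=0xab
body[1] sub  r2, r3, r4 → r2=0x98
body[2] sub  r5, r0, r0 → r5=0x00
body[3] add  r5, r5, r4 → r5=0x92
body[4] add  r3, r0, #2 → r3=0x34
epilogue: pop r5=0x5a, sp=0x6f
epilogue: pop r2=0xe1, sp=0x70
prologue pushed ['r2', 'r5'] at ['0x6f', '0x6e']

MEM = 0xe1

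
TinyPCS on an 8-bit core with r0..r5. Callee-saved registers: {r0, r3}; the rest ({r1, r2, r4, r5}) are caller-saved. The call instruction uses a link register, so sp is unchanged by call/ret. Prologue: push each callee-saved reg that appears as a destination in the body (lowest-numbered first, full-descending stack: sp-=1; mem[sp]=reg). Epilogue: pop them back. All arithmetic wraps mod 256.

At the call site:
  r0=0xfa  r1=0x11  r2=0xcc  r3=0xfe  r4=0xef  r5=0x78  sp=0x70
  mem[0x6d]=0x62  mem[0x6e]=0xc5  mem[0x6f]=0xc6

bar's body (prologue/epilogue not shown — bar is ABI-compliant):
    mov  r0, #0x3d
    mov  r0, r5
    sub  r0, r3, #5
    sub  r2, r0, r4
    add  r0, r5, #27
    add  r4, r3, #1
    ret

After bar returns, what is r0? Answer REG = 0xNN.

prologue: push r0 → mem[0x6f]=0xfa, sp=0x6f
body[0] mov  r0, #0x3d → r0=0x3d
body[1] mov  r0, r5 → r0=0x78
body[2] sub  r0, r3, #5 → r0=0xf9
body[3] sub  r2, r0, r4 → r2=0x0a
body[4] add  r0, r5, #27 → r0=0x93
body[5] add  r4, r3, #1 → r4=0xff
epilogue: pop r0=0xfa, sp=0x70
r0 is callee-saved → restored

REG = 0xfa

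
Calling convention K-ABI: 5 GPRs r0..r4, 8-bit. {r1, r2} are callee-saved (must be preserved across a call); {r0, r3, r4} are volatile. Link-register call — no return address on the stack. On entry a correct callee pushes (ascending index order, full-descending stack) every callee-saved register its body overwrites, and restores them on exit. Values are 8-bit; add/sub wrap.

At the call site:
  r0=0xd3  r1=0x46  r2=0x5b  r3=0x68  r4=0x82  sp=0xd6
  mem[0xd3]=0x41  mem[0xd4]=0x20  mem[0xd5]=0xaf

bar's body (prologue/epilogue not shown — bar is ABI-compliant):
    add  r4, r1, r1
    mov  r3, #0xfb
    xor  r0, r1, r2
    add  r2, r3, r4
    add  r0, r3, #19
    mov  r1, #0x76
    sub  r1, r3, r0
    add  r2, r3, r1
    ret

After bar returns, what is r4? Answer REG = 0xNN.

prologue: push r1 → mem[0xd5]=0x46, sp=0xd5
prologue: push r2 → mem[0xd4]=0x5b, sp=0xd4
body[0] add  r4, r1, r1 → r4=0x8c
body[1] mov  r3, #0xfb → r3=0xfb
body[2] xor  r0, r1, r2 → r0=0x1d
body[3] add  r2, r3, r4 → r2=0x87
body[4] add  r0, r3, #19 → r0=0x0e
body[5] mov  r1, #0x76 → r1=0x76
body[6] sub  r1, r3, r0 → r1=0xed
body[7] add  r2, r3, r1 → r2=0xe8
epilogue: pop r2=0x5b, sp=0xd5
epilogue: pop r1=0x46, sp=0xd6
r4 is caller-saved → body value

REG = 0x8c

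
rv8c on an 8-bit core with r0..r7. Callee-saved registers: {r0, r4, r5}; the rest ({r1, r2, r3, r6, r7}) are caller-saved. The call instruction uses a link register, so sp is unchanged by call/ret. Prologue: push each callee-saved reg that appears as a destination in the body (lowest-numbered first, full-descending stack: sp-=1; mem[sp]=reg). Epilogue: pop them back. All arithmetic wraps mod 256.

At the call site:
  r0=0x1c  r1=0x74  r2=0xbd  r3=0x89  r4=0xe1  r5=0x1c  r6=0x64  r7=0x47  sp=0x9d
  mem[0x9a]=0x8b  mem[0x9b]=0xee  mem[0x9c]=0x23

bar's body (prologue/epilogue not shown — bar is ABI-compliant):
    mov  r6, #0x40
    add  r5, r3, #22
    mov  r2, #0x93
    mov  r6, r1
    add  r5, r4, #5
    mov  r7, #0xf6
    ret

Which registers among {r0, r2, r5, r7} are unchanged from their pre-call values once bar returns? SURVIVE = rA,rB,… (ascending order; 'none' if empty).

SURVIVE = r0,r5

prologue: push r5 → mem[0x9c]=0x1c, sp=0x9c
body[0] mov  r6, #0x40 → r6=0x40
body[1] add  r5, r3, #22 → r5=0x9f
body[2] mov  r2, #0x93 → r2=0x93
body[3] mov  r6, r1 → r6=0x74
body[4] add  r5, r4, #5 → r5=0xe6
body[5] mov  r7, #0xf6 → r7=0xf6
epilogue: pop r5=0x1c, sp=0x9d
r0: callee-saved, written=False
r2: caller-saved, written=True
r5: callee-saved, written=True
r7: caller-saved, written=True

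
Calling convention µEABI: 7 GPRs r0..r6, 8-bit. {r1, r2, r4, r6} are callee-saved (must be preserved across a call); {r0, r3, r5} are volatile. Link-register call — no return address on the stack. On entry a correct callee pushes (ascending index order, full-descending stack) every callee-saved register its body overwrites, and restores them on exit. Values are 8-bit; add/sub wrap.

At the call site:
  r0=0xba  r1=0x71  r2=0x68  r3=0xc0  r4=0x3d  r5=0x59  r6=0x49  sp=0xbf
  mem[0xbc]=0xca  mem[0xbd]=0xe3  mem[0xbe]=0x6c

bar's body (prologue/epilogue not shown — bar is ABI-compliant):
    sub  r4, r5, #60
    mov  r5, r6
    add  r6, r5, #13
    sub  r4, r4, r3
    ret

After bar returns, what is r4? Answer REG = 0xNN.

prologue: push r4 -> mem[0xbe]=0x3d, sp=0xbe
prologue: push r6 -> mem[0xbd]=0x49, sp=0xbd
body[0] sub  r4, r5, #60 -> r4=0x1d
body[1] mov  r5, r6 -> r5=0x49
body[2] add  r6, r5, #13 -> r6=0x56
body[3] sub  r4, r4, r3 -> r4=0x5d
epilogue: pop r6=0x49, sp=0xbe
epilogue: pop r4=0x3d, sp=0xbf
r4 is callee-saved -> restored

REG = 0x3d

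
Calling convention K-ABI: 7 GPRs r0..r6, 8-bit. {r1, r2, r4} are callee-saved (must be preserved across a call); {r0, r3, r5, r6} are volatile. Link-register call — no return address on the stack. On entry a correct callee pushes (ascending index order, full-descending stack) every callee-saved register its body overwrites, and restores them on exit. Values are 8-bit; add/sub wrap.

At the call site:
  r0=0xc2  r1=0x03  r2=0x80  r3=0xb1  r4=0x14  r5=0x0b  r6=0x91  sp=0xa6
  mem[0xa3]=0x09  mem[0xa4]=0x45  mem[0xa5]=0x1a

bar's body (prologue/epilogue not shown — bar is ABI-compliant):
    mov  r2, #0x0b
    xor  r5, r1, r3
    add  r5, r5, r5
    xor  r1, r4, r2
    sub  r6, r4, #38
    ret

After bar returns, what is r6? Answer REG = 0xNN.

prologue: push r1 -> mem[0xa5]=0x03, sp=0xa5
prologue: push r2 -> mem[0xa4]=0x80, sp=0xa4
body[0] mov  r2, #0x0b -> r2=0x0b
body[1] xor  r5, r1, r3 -> r5=0xb2
body[2] add  r5, r5, r5 -> r5=0x64
body[3] xor  r1, r4, r2 -> r1=0x1f
body[4] sub  r6, r4, #38 -> r6=0xee
epilogue: pop r2=0x80, sp=0xa5
epilogue: pop r1=0x03, sp=0xa6
r6 is caller-saved -> body value

REG = 0xee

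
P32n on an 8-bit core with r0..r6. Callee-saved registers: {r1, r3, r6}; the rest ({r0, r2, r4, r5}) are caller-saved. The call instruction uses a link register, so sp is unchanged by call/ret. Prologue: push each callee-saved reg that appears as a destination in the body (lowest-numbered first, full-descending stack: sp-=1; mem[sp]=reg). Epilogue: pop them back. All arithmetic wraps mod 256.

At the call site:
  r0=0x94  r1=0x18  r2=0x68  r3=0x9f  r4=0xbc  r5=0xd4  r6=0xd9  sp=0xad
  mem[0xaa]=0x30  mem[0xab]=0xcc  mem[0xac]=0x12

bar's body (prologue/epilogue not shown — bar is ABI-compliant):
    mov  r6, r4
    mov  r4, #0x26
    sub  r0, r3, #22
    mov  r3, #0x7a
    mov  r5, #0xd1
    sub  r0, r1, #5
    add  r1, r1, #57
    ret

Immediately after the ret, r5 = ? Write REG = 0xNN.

REG = 0xd1

prologue: push r1 → mem[0xac]=0x18, sp=0xac
prologue: push r3 → mem[0xab]=0x9f, sp=0xab
prologue: push r6 → mem[0xaa]=0xd9, sp=0xaa
body[0] mov  r6, r4 → r6=0xbc
body[1] mov  r4, #0x26 → r4=0x26
body[2] sub  r0, r3, #22 → r0=0x89
body[3] mov  r3, #0x7a → r3=0x7a
body[4] mov  r5, #0xd1 → r5=0xd1
body[5] sub  r0, r1, #5 → r0=0x13
body[6] add  r1, r1, #57 → r1=0x51
epilogue: pop r6=0xd9, sp=0xab
epilogue: pop r3=0x9f, sp=0xac
epilogue: pop r1=0x18, sp=0xad
r5 is caller-saved → body value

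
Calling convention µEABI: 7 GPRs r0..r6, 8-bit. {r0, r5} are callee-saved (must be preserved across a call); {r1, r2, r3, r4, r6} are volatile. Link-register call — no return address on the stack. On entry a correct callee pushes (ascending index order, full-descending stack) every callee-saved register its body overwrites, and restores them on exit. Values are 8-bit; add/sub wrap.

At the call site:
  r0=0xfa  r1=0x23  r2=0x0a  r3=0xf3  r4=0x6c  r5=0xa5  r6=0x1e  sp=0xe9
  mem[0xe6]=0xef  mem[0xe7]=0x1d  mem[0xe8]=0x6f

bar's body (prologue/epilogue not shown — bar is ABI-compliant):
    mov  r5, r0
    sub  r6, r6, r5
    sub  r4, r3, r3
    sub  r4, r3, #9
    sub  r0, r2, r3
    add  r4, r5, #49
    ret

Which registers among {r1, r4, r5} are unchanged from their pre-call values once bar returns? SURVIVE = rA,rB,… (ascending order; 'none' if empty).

prologue: push r0 -> mem[0xe8]=0xfa, sp=0xe8
prologue: push r5 -> mem[0xe7]=0xa5, sp=0xe7
body[0] mov  r5, r0 -> r5=0xfa
body[1] sub  r6, r6, r5 -> r6=0x24
body[2] sub  r4, r3, r3 -> r4=0x00
body[3] sub  r4, r3, #9 -> r4=0xea
body[4] sub  r0, r2, r3 -> r0=0x17
body[5] add  r4, r5, #49 -> r4=0x2b
epilogue: pop r5=0xa5, sp=0xe8
epilogue: pop r0=0xfa, sp=0xe9
r1: caller-saved, written=False
r4: caller-saved, written=True
r5: callee-saved, written=True

SURVIVE = r1,r5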